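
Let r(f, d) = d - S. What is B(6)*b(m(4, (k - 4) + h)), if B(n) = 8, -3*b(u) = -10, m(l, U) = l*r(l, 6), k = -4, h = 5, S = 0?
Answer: 80/3 ≈ 26.667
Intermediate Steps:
r(f, d) = d (r(f, d) = d - 1*0 = d + 0 = d)
m(l, U) = 6*l (m(l, U) = l*6 = 6*l)
b(u) = 10/3 (b(u) = -1/3*(-10) = 10/3)
B(6)*b(m(4, (k - 4) + h)) = 8*(10/3) = 80/3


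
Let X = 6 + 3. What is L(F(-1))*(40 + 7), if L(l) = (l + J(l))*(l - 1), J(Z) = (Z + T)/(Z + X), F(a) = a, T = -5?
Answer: 329/2 ≈ 164.50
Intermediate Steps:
X = 9
J(Z) = (-5 + Z)/(9 + Z) (J(Z) = (Z - 5)/(Z + 9) = (-5 + Z)/(9 + Z))
L(l) = (-1 + l)*(l + (-5 + l)/(9 + l)) (L(l) = (l + (-5 + l)/(9 + l))*(l - 1) = (l + (-5 + l)/(9 + l))*(-1 + l) = (-1 + l)*(l + (-5 + l)/(9 + l)))
L(F(-1))*(40 + 7) = ((5 + (-1)**3 - 15*(-1) + 9*(-1)**2)/(9 - 1))*(40 + 7) = ((5 - 1 + 15 + 9*1)/8)*47 = ((5 - 1 + 15 + 9)/8)*47 = ((1/8)*28)*47 = (7/2)*47 = 329/2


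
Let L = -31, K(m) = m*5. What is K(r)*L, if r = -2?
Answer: 310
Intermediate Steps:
K(m) = 5*m
K(r)*L = (5*(-2))*(-31) = -10*(-31) = 310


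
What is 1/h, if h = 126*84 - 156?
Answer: 1/10428 ≈ 9.5896e-5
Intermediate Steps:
h = 10428 (h = 10584 - 156 = 10428)
1/h = 1/10428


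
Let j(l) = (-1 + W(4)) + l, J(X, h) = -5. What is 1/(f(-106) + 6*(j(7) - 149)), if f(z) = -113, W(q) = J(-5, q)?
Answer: -1/1001 ≈ -0.00099900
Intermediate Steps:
W(q) = -5
j(l) = -6 + l (j(l) = (-1 - 5) + l = -6 + l)
1/(f(-106) + 6*(j(7) - 149)) = 1/(-113 + 6*((-6 + 7) - 149)) = 1/(-113 + 6*(1 - 149)) = 1/(-113 + 6*(-148)) = 1/(-113 - 888) = 1/(-1001) = -1/1001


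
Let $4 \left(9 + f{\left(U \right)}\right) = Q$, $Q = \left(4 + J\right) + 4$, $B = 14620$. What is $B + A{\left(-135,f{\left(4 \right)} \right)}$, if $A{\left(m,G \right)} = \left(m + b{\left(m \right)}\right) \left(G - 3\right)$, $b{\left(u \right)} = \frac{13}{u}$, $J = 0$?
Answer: $\frac{431216}{27} \approx 15971.0$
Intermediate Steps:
$Q = 8$ ($Q = \left(4 + 0\right) + 4 = 4 + 4 = 8$)
$f{\left(U \right)} = -7$ ($f{\left(U \right)} = -9 + \frac{1}{4} \cdot 8 = -9 + 2 = -7$)
$A{\left(m,G \right)} = \left(-3 + G\right) \left(m + \frac{13}{m}\right)$ ($A{\left(m,G \right)} = \left(m + \frac{13}{m}\right) \left(G - 3\right) = \left(m + \frac{13}{m}\right) \left(-3 + G\right) = \left(-3 + G\right) \left(m + \frac{13}{m}\right)$)
$B + A{\left(-135,f{\left(4 \right)} \right)} = 14620 + \frac{-39 + 13 \left(-7\right) + \left(-135\right)^{2} \left(-3 - 7\right)}{-135} = 14620 - \frac{-39 - 91 + 18225 \left(-10\right)}{135} = 14620 - \frac{-39 - 91 - 182250}{135} = 14620 - - \frac{36476}{27} = 14620 + \frac{36476}{27} = \frac{431216}{27}$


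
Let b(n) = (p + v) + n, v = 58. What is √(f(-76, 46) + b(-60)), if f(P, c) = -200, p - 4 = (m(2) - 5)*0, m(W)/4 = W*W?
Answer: 3*I*√22 ≈ 14.071*I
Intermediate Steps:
m(W) = 4*W² (m(W) = 4*(W*W) = 4*W²)
p = 4 (p = 4 + (4*2² - 5)*0 = 4 + (4*4 - 5)*0 = 4 + (16 - 5)*0 = 4 + 11*0 = 4 + 0 = 4)
b(n) = 62 + n (b(n) = (4 + 58) + n = 62 + n)
√(f(-76, 46) + b(-60)) = √(-200 + (62 - 60)) = √(-200 + 2) = √(-198) = 3*I*√22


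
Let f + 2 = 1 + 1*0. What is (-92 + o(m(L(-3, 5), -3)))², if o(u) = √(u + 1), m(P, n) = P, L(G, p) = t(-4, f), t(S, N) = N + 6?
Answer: (92 - √6)² ≈ 8019.3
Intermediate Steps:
f = -1 (f = -2 + (1 + 1*0) = -2 + (1 + 0) = -2 + 1 = -1)
t(S, N) = 6 + N
L(G, p) = 5 (L(G, p) = 6 - 1 = 5)
o(u) = √(1 + u)
(-92 + o(m(L(-3, 5), -3)))² = (-92 + √(1 + 5))² = (-92 + √6)²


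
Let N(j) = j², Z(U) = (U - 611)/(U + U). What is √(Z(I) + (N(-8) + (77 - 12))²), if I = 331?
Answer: √1823158261/331 ≈ 129.00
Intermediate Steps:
Z(U) = (-611 + U)/(2*U) (Z(U) = (-611 + U)/((2*U)) = (-611 + U)*(1/(2*U)) = (-611 + U)/(2*U))
√(Z(I) + (N(-8) + (77 - 12))²) = √((½)*(-611 + 331)/331 + ((-8)² + (77 - 12))²) = √((½)*(1/331)*(-280) + (64 + 65)²) = √(-140/331 + 129²) = √(-140/331 + 16641) = √(5508031/331) = √1823158261/331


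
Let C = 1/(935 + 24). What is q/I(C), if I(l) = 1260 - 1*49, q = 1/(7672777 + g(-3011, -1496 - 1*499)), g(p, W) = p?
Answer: 1/9288086626 ≈ 1.0766e-10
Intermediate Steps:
C = 1/959 ≈ 0.0010428
q = 1/7669766 (q = 1/(7672777 - 3011) = 1/7669766 ≈ 1.3038e-7)
I(l) = 1211 (I(l) = 1260 - 49 = 1211)
q/I(C) = (1/7669766)/1211 = (1/7669766)*(1/1211) = 1/9288086626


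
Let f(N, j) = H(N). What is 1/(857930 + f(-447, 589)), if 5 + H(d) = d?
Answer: 1/857478 ≈ 1.1662e-6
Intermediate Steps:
H(d) = -5 + d
f(N, j) = -5 + N
1/(857930 + f(-447, 589)) = 1/(857930 + (-5 - 447)) = 1/(857930 - 452) = 1/857478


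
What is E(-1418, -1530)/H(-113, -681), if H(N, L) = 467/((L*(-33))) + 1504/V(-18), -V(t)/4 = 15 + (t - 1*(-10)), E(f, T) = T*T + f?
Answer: -368026252902/8446579 ≈ -43571.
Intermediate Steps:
E(f, T) = f + T² (E(f, T) = T² + f = f + T²)
V(t) = -100 - 4*t (V(t) = -4*(15 + (t - 1*(-10))) = -4*(15 + (t + 10)) = -4*(15 + (10 + t)) = -4*(25 + t) = -100 - 4*t)
H(N, L) = -376/7 - 467/(33*L) (H(N, L) = 467/((L*(-33))) + 1504/(-100 - 4*(-18)) = 467/((-33*L)) + 1504/(-100 + 72) = 467*(-1/(33*L)) + 1504/(-28) = -467/(33*L) + 1504*(-1/28) = -467/(33*L) - 376/7 = -376/7 - 467/(33*L))
E(-1418, -1530)/H(-113, -681) = (-1418 + (-1530)²)/(((1/231)*(-3269 - 12408*(-681))/(-681))) = (-1418 + 2340900)/(((1/231)*(-1/681)*(-3269 + 8449848))) = 2339482/(((1/231)*(-1/681)*8446579)) = 2339482/(-8446579/157311) = 2339482*(-157311/8446579) = -368026252902/8446579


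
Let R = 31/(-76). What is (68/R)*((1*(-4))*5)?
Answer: 103360/31 ≈ 3334.2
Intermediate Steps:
R = -31/76 (R = 31*(-1/76) = -31/76 ≈ -0.40789)
(68/R)*((1*(-4))*5) = (68/(-31/76))*((1*(-4))*5) = (68*(-76/31))*(-4*5) = -5168/31*(-20) = 103360/31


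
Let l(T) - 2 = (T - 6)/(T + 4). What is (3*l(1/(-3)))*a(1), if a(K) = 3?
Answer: 27/11 ≈ 2.4545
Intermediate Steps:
l(T) = 2 + (-6 + T)/(4 + T) (l(T) = 2 + (T - 6)/(T + 4) = 2 + (-6 + T)/(4 + T))
(3*l(1/(-3)))*a(1) = (3*((2 + 3*(1/(-3)))/(4 + 1/(-3))))*3 = (3*((2 + 3*(1*(-⅓)))/(4 + 1*(-⅓))))*3 = (3*((2 + 3*(-⅓))/(4 - ⅓)))*3 = (3*((2 - 1)/(11/3)))*3 = (3*((3/11)*1))*3 = (3*(3/11))*3 = (9/11)*3 = 27/11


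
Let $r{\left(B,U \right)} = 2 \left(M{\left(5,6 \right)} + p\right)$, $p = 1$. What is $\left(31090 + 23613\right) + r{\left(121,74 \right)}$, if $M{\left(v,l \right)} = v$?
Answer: $54715$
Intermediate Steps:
$r{\left(B,U \right)} = 12$ ($r{\left(B,U \right)} = 2 \left(5 + 1\right) = 2 \cdot 6 = 12$)
$\left(31090 + 23613\right) + r{\left(121,74 \right)} = \left(31090 + 23613\right) + 12 = 54703 + 12 = 54715$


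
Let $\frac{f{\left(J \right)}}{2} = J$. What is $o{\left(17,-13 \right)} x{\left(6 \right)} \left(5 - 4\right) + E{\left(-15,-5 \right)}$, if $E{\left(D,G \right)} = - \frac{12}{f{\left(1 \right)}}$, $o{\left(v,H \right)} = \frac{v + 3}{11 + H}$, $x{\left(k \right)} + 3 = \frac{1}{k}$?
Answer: $\frac{67}{3} \approx 22.333$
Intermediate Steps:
$f{\left(J \right)} = 2 J$
$x{\left(k \right)} = -3 + \frac{1}{k}$
$o{\left(v,H \right)} = \frac{3 + v}{11 + H}$
$E{\left(D,G \right)} = -6$ ($E{\left(D,G \right)} = - \frac{12}{2 \cdot 1} = - \frac{12}{2} = \left(-12\right) \frac{1}{2} = -6$)
$o{\left(17,-13 \right)} x{\left(6 \right)} \left(5 - 4\right) + E{\left(-15,-5 \right)} = \frac{3 + 17}{11 - 13} \left(-3 + \frac{1}{6}\right) \left(5 - 4\right) - 6 = \frac{1}{-2} \cdot 20 \left(-3 + \frac{1}{6}\right) 1 - 6 = \left(- \frac{1}{2}\right) 20 \left(\left(- \frac{17}{6}\right) 1\right) - 6 = \left(-10\right) \left(- \frac{17}{6}\right) - 6 = \frac{85}{3} - 6 = \frac{67}{3}$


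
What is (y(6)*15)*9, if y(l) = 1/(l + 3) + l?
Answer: 825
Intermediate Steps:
y(l) = l + 1/(3 + l) (y(l) = 1/(3 + l) + l = l + 1/(3 + l))
(y(6)*15)*9 = (((1 + 6**2 + 3*6)/(3 + 6))*15)*9 = (((1 + 36 + 18)/9)*15)*9 = (((1/9)*55)*15)*9 = ((55/9)*15)*9 = (275/3)*9 = 825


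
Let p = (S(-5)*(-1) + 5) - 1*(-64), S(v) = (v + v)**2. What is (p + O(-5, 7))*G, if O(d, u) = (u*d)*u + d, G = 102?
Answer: -28662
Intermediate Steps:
O(d, u) = d + d*u**2 (O(d, u) = (d*u)*u + d = d*u**2 + d = d + d*u**2)
S(v) = 4*v**2 (S(v) = (2*v)**2 = 4*v**2)
p = -31 (p = ((4*(-5)**2)*(-1) + 5) - 1*(-64) = ((4*25)*(-1) + 5) + 64 = (100*(-1) + 5) + 64 = (-100 + 5) + 64 = -95 + 64 = -31)
(p + O(-5, 7))*G = (-31 - 5*(1 + 7**2))*102 = (-31 - 5*(1 + 49))*102 = (-31 - 5*50)*102 = (-31 - 250)*102 = -281*102 = -28662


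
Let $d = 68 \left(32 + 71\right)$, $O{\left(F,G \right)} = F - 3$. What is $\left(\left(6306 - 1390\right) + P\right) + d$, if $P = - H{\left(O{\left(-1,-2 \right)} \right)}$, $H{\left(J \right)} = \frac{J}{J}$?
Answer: $11919$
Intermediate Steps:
$O{\left(F,G \right)} = -3 + F$
$d = 7004$ ($d = 68 \cdot 103 = 7004$)
$H{\left(J \right)} = 1$
$P = -1$ ($P = \left(-1\right) 1 = -1$)
$\left(\left(6306 - 1390\right) + P\right) + d = \left(\left(6306 - 1390\right) - 1\right) + 7004 = \left(4916 - 1\right) + 7004 = 4915 + 7004 = 11919$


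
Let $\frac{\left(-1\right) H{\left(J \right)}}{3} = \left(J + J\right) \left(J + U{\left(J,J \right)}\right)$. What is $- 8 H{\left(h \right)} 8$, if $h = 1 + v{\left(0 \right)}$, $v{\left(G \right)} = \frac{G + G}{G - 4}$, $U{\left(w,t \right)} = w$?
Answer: $768$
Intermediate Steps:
$v{\left(G \right)} = \frac{2 G}{-4 + G}$
$h = 1$ ($h = 1 + 2 \cdot 0 \frac{1}{-4 + 0} = 1 + 2 \cdot 0 \frac{1}{-4} = 1 + 2 \cdot 0 \left(- \frac{1}{4}\right) = 1 + 0 = 1$)
$H{\left(J \right)} = - 12 J^{2}$ ($H{\left(J \right)} = - 3 \left(J + J\right) \left(J + J\right) = - 3 \cdot 2 J 2 J = - 3 \cdot 4 J^{2} = - 12 J^{2}$)
$- 8 H{\left(h \right)} 8 = - 8 \left(- 12 \cdot 1^{2}\right) 8 = - 8 \left(\left(-12\right) 1\right) 8 = \left(-8\right) \left(-12\right) 8 = 96 \cdot 8 = 768$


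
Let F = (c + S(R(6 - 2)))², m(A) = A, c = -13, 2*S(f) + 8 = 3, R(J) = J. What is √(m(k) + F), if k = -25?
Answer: √861/2 ≈ 14.671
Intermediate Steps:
S(f) = -5/2 (S(f) = -4 + (½)*3 = -4 + 3/2 = -5/2)
F = 961/4 (F = (-13 - 5/2)² = (-31/2)² = 961/4 ≈ 240.25)
√(m(k) + F) = √(-25 + 961/4) = √(861/4) = √861/2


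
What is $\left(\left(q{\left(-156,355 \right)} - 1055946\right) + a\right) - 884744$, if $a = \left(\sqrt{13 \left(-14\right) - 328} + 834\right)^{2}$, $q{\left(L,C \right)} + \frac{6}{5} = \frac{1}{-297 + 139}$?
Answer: $- \frac{984059713}{790} + 1668 i \sqrt{510} \approx -1.2456 \cdot 10^{6} + 37669.0 i$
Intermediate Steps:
$q{\left(L,C \right)} = - \frac{953}{790}$ ($q{\left(L,C \right)} = - \frac{6}{5} + \frac{1}{-297 + 139} = - \frac{6}{5} + \frac{1}{-158} = - \frac{6}{5} - \frac{1}{158} = - \frac{953}{790}$)
$a = \left(834 + i \sqrt{510}\right)^{2}$ ($a = \left(\sqrt{-182 - 328} + 834\right)^{2} = \left(\sqrt{-510} + 834\right)^{2} = \left(i \sqrt{510} + 834\right)^{2} = \left(834 + i \sqrt{510}\right)^{2} \approx 6.9505 \cdot 10^{5} + 37669.0 i$)
$\left(\left(q{\left(-156,355 \right)} - 1055946\right) + a\right) - 884744 = \left(\left(- \frac{953}{790} - 1055946\right) + \left(834 + i \sqrt{510}\right)^{2}\right) - 884744 = \left(- \frac{834198293}{790} + \left(834 + i \sqrt{510}\right)^{2}\right) - 884744 = - \frac{1533146053}{790} + \left(834 + i \sqrt{510}\right)^{2}$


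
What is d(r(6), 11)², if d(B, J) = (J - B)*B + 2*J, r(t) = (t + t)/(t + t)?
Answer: 1024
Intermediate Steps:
r(t) = 1 (r(t) = (2*t)/((2*t)) = (2*t)*(1/(2*t)) = 1)
d(B, J) = 2*J + B*(J - B) (d(B, J) = B*(J - B) + 2*J = 2*J + B*(J - B))
d(r(6), 11)² = (-1*1² + 2*11 + 1*11)² = (-1*1 + 22 + 11)² = (-1 + 22 + 11)² = 32² = 1024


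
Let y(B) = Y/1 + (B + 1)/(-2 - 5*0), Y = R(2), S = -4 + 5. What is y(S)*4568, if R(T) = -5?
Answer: -27408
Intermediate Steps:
S = 1
Y = -5
y(B) = -11/2 - B/2 (y(B) = -5/1 + (B + 1)/(-2 - 5*0) = -5*1 + (1 + B)/(-2 + 0) = -5 + (1 + B)/(-2) = -5 + (1 + B)*(-½) = -5 + (-½ - B/2) = -11/2 - B/2)
y(S)*4568 = (-11/2 - ½*1)*4568 = (-11/2 - ½)*4568 = -6*4568 = -27408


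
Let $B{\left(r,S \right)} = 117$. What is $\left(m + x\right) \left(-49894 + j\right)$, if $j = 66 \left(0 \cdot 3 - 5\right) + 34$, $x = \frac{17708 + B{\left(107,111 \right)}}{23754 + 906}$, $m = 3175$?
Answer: $- \frac{131018192725}{822} \approx -1.5939 \cdot 10^{8}$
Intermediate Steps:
$x = \frac{3565}{4932}$ ($x = \frac{17708 + 117}{23754 + 906} = \frac{17825}{24660} = 17825 \cdot \frac{1}{24660} = \frac{3565}{4932} \approx 0.72283$)
$j = -296$ ($j = 66 \left(0 - 5\right) + 34 = 66 \left(-5\right) + 34 = -330 + 34 = -296$)
$\left(m + x\right) \left(-49894 + j\right) = \left(3175 + \frac{3565}{4932}\right) \left(-49894 - 296\right) = \frac{15662665}{4932} \left(-50190\right) = - \frac{131018192725}{822}$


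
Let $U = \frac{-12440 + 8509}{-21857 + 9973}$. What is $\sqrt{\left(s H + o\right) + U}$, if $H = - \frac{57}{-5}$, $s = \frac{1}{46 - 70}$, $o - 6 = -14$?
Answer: $\frac{i \sqrt{28755090890}}{59420} \approx 2.8538 i$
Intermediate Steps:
$o = -8$ ($o = 6 - 14 = -8$)
$s = - \frac{1}{24}$ ($s = \frac{1}{-24} = - \frac{1}{24} \approx -0.041667$)
$H = \frac{57}{5}$ ($H = \left(-57\right) \left(- \frac{1}{5}\right) = \frac{57}{5} \approx 11.4$)
$U = \frac{3931}{11884}$ ($U = - \frac{3931}{-11884} = \left(-3931\right) \left(- \frac{1}{11884}\right) = \frac{3931}{11884} \approx 0.33078$)
$\sqrt{\left(s H + o\right) + U} = \sqrt{\left(\left(- \frac{1}{24}\right) \frac{57}{5} - 8\right) + \frac{3931}{11884}} = \sqrt{\left(- \frac{19}{40} - 8\right) + \frac{3931}{11884}} = \sqrt{- \frac{339}{40} + \frac{3931}{11884}} = \sqrt{- \frac{967859}{118840}} = \frac{i \sqrt{28755090890}}{59420}$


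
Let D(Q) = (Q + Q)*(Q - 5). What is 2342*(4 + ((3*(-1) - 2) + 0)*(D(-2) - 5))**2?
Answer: 28855782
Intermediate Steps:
D(Q) = 2*Q*(-5 + Q) (D(Q) = (2*Q)*(-5 + Q) = 2*Q*(-5 + Q))
2342*(4 + ((3*(-1) - 2) + 0)*(D(-2) - 5))**2 = 2342*(4 + ((3*(-1) - 2) + 0)*(2*(-2)*(-5 - 2) - 5))**2 = 2342*(4 + ((-3 - 2) + 0)*(2*(-2)*(-7) - 5))**2 = 2342*(4 + (-5 + 0)*(28 - 5))**2 = 2342*(4 - 5*23)**2 = 2342*(4 - 115)**2 = 2342*(-111)**2 = 2342*12321 = 28855782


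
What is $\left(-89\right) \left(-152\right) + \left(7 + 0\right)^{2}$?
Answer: $13577$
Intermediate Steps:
$\left(-89\right) \left(-152\right) + \left(7 + 0\right)^{2} = 13528 + 7^{2} = 13528 + 49 = 13577$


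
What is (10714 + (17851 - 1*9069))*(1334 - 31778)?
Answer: -593536224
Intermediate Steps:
(10714 + (17851 - 1*9069))*(1334 - 31778) = (10714 + (17851 - 9069))*(-30444) = (10714 + 8782)*(-30444) = 19496*(-30444) = -593536224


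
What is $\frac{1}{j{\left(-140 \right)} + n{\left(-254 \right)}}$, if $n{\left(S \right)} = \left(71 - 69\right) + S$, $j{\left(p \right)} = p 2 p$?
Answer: $\frac{1}{38948} \approx 2.5675 \cdot 10^{-5}$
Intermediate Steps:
$j{\left(p \right)} = 2 p^{2}$ ($j{\left(p \right)} = 2 p p = 2 p^{2}$)
$n{\left(S \right)} = 2 + S$
$\frac{1}{j{\left(-140 \right)} + n{\left(-254 \right)}} = \frac{1}{2 \left(-140\right)^{2} + \left(2 - 254\right)} = \frac{1}{2 \cdot 19600 - 252} = \frac{1}{39200 - 252} = \frac{1}{38948}$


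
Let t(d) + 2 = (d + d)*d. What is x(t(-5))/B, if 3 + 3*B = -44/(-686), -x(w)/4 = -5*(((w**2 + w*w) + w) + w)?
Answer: -96808320/1007 ≈ -96135.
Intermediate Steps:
t(d) = -2 + 2*d**2 (t(d) = -2 + (d + d)*d = -2 + (2*d)*d = -2 + 2*d**2)
x(w) = 40*w + 40*w**2 (x(w) = -(-20)*(((w**2 + w*w) + w) + w) = -(-20)*(((w**2 + w**2) + w) + w) = -(-20)*((2*w**2 + w) + w) = -(-20)*((w + 2*w**2) + w) = -(-20)*(2*w + 2*w**2) = -4*(-10*w - 10*w**2) = 40*w + 40*w**2)
B = -1007/1029 (B = -1 + (-44/(-686))/3 = -1 + (-44*(-1/686))/3 = -1 + (1/3)*(22/343) = -1 + 22/1029 = -1007/1029 ≈ -0.97862)
x(t(-5))/B = (40*(-2 + 2*(-5)**2)*(1 + (-2 + 2*(-5)**2)))/(-1007/1029) = (40*(-2 + 2*25)*(1 + (-2 + 2*25)))*(-1029/1007) = (40*(-2 + 50)*(1 + (-2 + 50)))*(-1029/1007) = (40*48*(1 + 48))*(-1029/1007) = (40*48*49)*(-1029/1007) = 94080*(-1029/1007) = -96808320/1007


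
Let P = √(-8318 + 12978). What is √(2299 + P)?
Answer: √(2299 + 2*√1165) ≈ 48.655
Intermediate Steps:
P = 2*√1165 (P = √4660 = 2*√1165 ≈ 68.264)
√(2299 + P) = √(2299 + 2*√1165)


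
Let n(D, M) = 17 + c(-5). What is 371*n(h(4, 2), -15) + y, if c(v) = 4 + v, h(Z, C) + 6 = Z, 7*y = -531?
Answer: 41021/7 ≈ 5860.1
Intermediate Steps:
y = -531/7 (y = (⅐)*(-531) = -531/7 ≈ -75.857)
h(Z, C) = -6 + Z
n(D, M) = 16 (n(D, M) = 17 + (4 - 5) = 17 - 1 = 16)
371*n(h(4, 2), -15) + y = 371*16 - 531/7 = 5936 - 531/7 = 41021/7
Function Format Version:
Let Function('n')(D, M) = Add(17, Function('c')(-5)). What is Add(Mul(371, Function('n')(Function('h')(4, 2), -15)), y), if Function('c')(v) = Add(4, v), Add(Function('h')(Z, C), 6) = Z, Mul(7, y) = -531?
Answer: Rational(41021, 7) ≈ 5860.1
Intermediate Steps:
y = Rational(-531, 7) (y = Mul(Rational(1, 7), -531) = Rational(-531, 7) ≈ -75.857)
Function('h')(Z, C) = Add(-6, Z)
Function('n')(D, M) = 16 (Function('n')(D, M) = Add(17, Add(4, -5)) = Add(17, -1) = 16)
Add(Mul(371, Function('n')(Function('h')(4, 2), -15)), y) = Add(Mul(371, 16), Rational(-531, 7)) = Add(5936, Rational(-531, 7)) = Rational(41021, 7)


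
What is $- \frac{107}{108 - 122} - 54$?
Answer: $- \frac{649}{14} \approx -46.357$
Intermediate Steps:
$- \frac{107}{108 - 122} - 54 = - \frac{107}{-14} - 54 = \left(-107\right) \left(- \frac{1}{14}\right) - 54 = \frac{107}{14} - 54 = - \frac{649}{14}$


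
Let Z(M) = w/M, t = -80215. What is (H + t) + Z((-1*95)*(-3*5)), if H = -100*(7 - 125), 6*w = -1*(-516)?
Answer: -97491289/1425 ≈ -68415.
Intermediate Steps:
w = 86 (w = (-1*(-516))/6 = (⅙)*516 = 86)
Z(M) = 86/M
H = 11800 (H = -100*(-118) = 11800)
(H + t) + Z((-1*95)*(-3*5)) = (11800 - 80215) + 86/(((-1*95)*(-3*5))) = -68415 + 86/((-95*(-15))) = -68415 + 86/1425 = -97491289/1425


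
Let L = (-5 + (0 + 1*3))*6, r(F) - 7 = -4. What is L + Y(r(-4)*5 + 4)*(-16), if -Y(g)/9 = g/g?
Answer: 132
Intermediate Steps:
r(F) = 3 (r(F) = 7 - 4 = 3)
L = -12 (L = (-5 + (0 + 3))*6 = (-5 + 3)*6 = -2*6 = -12)
Y(g) = -9 (Y(g) = -9*g/g = -9*1 = -9)
L + Y(r(-4)*5 + 4)*(-16) = -12 - 9*(-16) = -12 + 144 = 132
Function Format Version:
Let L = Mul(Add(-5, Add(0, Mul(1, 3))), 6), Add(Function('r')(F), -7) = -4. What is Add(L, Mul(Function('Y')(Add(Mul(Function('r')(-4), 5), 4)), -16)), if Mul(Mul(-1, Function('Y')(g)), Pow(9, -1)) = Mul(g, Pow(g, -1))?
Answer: 132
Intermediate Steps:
Function('r')(F) = 3 (Function('r')(F) = Add(7, -4) = 3)
L = -12 (L = Mul(Add(-5, Add(0, 3)), 6) = Mul(Add(-5, 3), 6) = Mul(-2, 6) = -12)
Function('Y')(g) = -9 (Function('Y')(g) = Mul(-9, Mul(g, Pow(g, -1))) = Mul(-9, 1) = -9)
Add(L, Mul(Function('Y')(Add(Mul(Function('r')(-4), 5), 4)), -16)) = Add(-12, Mul(-9, -16)) = Add(-12, 144) = 132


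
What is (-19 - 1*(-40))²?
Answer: 441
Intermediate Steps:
(-19 - 1*(-40))² = (-19 + 40)² = 21² = 441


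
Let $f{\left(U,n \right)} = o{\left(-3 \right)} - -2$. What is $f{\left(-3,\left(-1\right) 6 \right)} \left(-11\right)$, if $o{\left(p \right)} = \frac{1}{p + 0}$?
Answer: $- \frac{55}{3} \approx -18.333$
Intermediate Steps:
$o{\left(p \right)} = \frac{1}{p}$
$f{\left(U,n \right)} = \frac{5}{3}$ ($f{\left(U,n \right)} = \frac{1}{-3} - -2 = - \frac{1}{3} + 2 = \frac{5}{3}$)
$f{\left(-3,\left(-1\right) 6 \right)} \left(-11\right) = \frac{5}{3} \left(-11\right) = - \frac{55}{3}$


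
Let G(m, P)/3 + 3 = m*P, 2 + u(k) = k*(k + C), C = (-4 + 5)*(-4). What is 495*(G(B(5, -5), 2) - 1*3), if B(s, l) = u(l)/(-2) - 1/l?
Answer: -69201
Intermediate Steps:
C = -4 (C = 1*(-4) = -4)
u(k) = -2 + k*(-4 + k) (u(k) = -2 + k*(k - 4) = -2 + k*(-4 + k))
B(s, l) = 1 - 1/l + 2*l - l²/2 (B(s, l) = (-2 + l² - 4*l)/(-2) - 1/l = (-2 + l² - 4*l)*(-½) - 1/l = (1 + 2*l - l²/2) - 1/l = 1 - 1/l + 2*l - l²/2)
G(m, P) = -9 + 3*P*m (G(m, P) = -9 + 3*(m*P) = -9 + 3*(P*m) = -9 + 3*P*m)
495*(G(B(5, -5), 2) - 1*3) = 495*((-9 + 3*2*(1 - 1/(-5) + 2*(-5) - ½*(-5)²)) - 1*3) = 495*((-9 + 3*2*(1 - 1*(-⅕) - 10 - ½*25)) - 3) = 495*((-9 + 3*2*(1 + ⅕ - 10 - 25/2)) - 3) = 495*((-9 + 3*2*(-213/10)) - 3) = 495*((-9 - 639/5) - 3) = 495*(-684/5 - 3) = 495*(-699/5) = -69201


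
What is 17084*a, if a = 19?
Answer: 324596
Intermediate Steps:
17084*a = 17084*19 = 324596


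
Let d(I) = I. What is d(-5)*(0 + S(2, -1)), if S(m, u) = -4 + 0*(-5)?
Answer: 20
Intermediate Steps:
S(m, u) = -4 (S(m, u) = -4 + 0 = -4)
d(-5)*(0 + S(2, -1)) = -5*(0 - 4) = -5*(-4) = 20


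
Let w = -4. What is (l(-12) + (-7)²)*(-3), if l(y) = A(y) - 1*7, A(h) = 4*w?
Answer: -78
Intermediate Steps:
A(h) = -16 (A(h) = 4*(-4) = -16)
l(y) = -23 (l(y) = -16 - 1*7 = -16 - 7 = -23)
(l(-12) + (-7)²)*(-3) = (-23 + (-7)²)*(-3) = (-23 + 49)*(-3) = 26*(-3) = -78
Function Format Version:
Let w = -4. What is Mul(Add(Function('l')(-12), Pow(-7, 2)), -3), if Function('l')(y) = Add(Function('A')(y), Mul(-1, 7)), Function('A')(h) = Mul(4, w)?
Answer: -78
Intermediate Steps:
Function('A')(h) = -16 (Function('A')(h) = Mul(4, -4) = -16)
Function('l')(y) = -23 (Function('l')(y) = Add(-16, Mul(-1, 7)) = Add(-16, -7) = -23)
Mul(Add(Function('l')(-12), Pow(-7, 2)), -3) = Mul(Add(-23, Pow(-7, 2)), -3) = Mul(Add(-23, 49), -3) = Mul(26, -3) = -78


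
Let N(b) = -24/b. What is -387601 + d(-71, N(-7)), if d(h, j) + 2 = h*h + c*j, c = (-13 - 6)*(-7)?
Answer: -382106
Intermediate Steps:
c = 133 (c = -19*(-7) = 133)
d(h, j) = -2 + h² + 133*j (d(h, j) = -2 + (h*h + 133*j) = -2 + (h² + 133*j) = -2 + h² + 133*j)
-387601 + d(-71, N(-7)) = -387601 + (-2 + (-71)² + 133*(-24/(-7))) = -387601 + (-2 + 5041 + 133*(-24*(-⅐))) = -387601 + (-2 + 5041 + 133*(24/7)) = -387601 + (-2 + 5041 + 456) = -387601 + 5495 = -382106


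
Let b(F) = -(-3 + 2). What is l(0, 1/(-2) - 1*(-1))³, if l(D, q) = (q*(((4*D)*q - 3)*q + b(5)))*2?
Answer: -⅛ ≈ -0.12500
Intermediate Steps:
b(F) = 1 (b(F) = -1*(-1) = 1)
l(D, q) = 2*q*(1 + q*(-3 + 4*D*q)) (l(D, q) = (q*(((4*D)*q - 3)*q + 1))*2 = (q*((4*D*q - 3)*q + 1))*2 = (q*((-3 + 4*D*q)*q + 1))*2 = (q*(q*(-3 + 4*D*q) + 1))*2 = (q*(1 + q*(-3 + 4*D*q)))*2 = 2*q*(1 + q*(-3 + 4*D*q)))
l(0, 1/(-2) - 1*(-1))³ = (2*(1/(-2) - 1*(-1))*(1 - 3*(1/(-2) - 1*(-1)) + 4*0*(1/(-2) - 1*(-1))²))³ = (2*(-½ + 1)*(1 - 3*(-½ + 1) + 4*0*(-½ + 1)²))³ = (2*(½)*(1 - 3*½ + 4*0*(½)²))³ = (2*(½)*(1 - 3/2 + 4*0*(¼)))³ = (2*(½)*(1 - 3/2 + 0))³ = (2*(½)*(-½))³ = (-½)³ = -⅛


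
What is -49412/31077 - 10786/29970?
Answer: -33631003/17247735 ≈ -1.9499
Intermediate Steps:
-49412/31077 - 10786/29970 = -49412*1/31077 - 10786*1/29970 = -49412/31077 - 5393/14985 = -33631003/17247735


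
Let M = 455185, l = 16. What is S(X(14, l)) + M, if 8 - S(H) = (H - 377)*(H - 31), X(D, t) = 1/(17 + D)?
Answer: 426221913/961 ≈ 4.4352e+5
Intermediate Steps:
S(H) = 8 - (-377 + H)*(-31 + H) (S(H) = 8 - (H - 377)*(H - 31) = 8 - (-377 + H)*(-31 + H))
S(X(14, l)) + M = (-11679 - (1/(17 + 14))² + 408/(17 + 14)) + 455185 = (-11679 - (1/31)² + 408/31) + 455185 = (-11679 - (1/31)² + 408*(1/31)) + 455185 = (-11679 - 1*1/961 + 408/31) + 455185 = (-11679 - 1/961 + 408/31) + 455185 = -11210872/961 + 455185 = 426221913/961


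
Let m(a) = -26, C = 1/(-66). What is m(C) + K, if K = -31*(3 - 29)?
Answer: 780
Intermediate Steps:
C = -1/66 ≈ -0.015152
K = 806 (K = -31*(-26) = 806)
m(C) + K = -26 + 806 = 780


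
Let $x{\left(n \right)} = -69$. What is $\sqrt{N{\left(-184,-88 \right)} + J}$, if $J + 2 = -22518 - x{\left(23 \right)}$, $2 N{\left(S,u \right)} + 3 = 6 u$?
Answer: $\frac{i \sqrt{90866}}{2} \approx 150.72 i$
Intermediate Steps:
$N{\left(S,u \right)} = - \frac{3}{2} + 3 u$ ($N{\left(S,u \right)} = - \frac{3}{2} + \frac{6 u}{2} = - \frac{3}{2} + 3 u$)
$J = -22451$ ($J = -2 - 22449 = -22451$)
$\sqrt{N{\left(-184,-88 \right)} + J} = \sqrt{\left(- \frac{3}{2} + 3 \left(-88\right)\right) - 22451} = \sqrt{\left(- \frac{3}{2} - 264\right) - 22451} = \sqrt{- \frac{531}{2} - 22451} = \sqrt{- \frac{45433}{2}} = \frac{i \sqrt{90866}}{2}$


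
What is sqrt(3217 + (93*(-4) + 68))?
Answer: sqrt(2913) ≈ 53.972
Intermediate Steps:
sqrt(3217 + (93*(-4) + 68)) = sqrt(3217 + (-372 + 68)) = sqrt(3217 - 304) = sqrt(2913)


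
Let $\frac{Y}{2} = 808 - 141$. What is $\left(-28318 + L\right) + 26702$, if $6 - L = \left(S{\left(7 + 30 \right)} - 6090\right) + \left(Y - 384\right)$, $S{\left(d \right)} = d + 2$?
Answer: $3491$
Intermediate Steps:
$S{\left(d \right)} = 2 + d$
$Y = 1334$ ($Y = 2 \left(808 - 141\right) = 2 \cdot 667 = 1334$)
$L = 5107$ ($L = 6 - \left(\left(\left(2 + \left(7 + 30\right)\right) - 6090\right) + \left(1334 - 384\right)\right) = 6 - \left(\left(\left(2 + 37\right) - 6090\right) + 950\right) = 6 - \left(\left(39 - 6090\right) + 950\right) = 6 - \left(-6051 + 950\right) = 6 - -5101 = 6 + 5101 = 5107$)
$\left(-28318 + L\right) + 26702 = \left(-28318 + 5107\right) + 26702 = -23211 + 26702 = 3491$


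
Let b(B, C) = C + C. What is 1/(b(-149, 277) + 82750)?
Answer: 1/83304 ≈ 1.2004e-5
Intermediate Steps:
b(B, C) = 2*C
1/(b(-149, 277) + 82750) = 1/(2*277 + 82750) = 1/(554 + 82750) = 1/83304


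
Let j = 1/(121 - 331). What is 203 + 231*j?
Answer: 2019/10 ≈ 201.90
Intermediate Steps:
j = -1/210 (j = 1/(-210) = -1/210 ≈ -0.0047619)
203 + 231*j = 203 + 231*(-1/210) = 203 - 11/10 = 2019/10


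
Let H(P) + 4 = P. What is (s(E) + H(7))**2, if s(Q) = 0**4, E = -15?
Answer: 9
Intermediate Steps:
H(P) = -4 + P
s(Q) = 0
(s(E) + H(7))**2 = (0 + (-4 + 7))**2 = (0 + 3)**2 = 3**2 = 9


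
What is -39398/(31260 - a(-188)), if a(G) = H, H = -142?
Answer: -19699/15701 ≈ -1.2546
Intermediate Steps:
a(G) = -142
-39398/(31260 - a(-188)) = -39398/(31260 - 1*(-142)) = -39398/(31260 + 142) = -39398/31402 = -39398*1/31402 = -19699/15701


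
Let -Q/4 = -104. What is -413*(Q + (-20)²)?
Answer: -337008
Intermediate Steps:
Q = 416 (Q = -4*(-104) = 416)
-413*(Q + (-20)²) = -413*(416 + (-20)²) = -413*(416 + 400) = -413*816 = -337008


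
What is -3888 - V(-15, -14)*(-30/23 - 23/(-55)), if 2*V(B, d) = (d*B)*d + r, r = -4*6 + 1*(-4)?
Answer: -6581884/1265 ≈ -5203.1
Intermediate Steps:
r = -28 (r = -24 - 4 = -28)
V(B, d) = -14 + B*d²/2 (V(B, d) = ((d*B)*d - 28)/2 = ((B*d)*d - 28)/2 = (B*d² - 28)/2 = (-28 + B*d²)/2 = -14 + B*d²/2)
-3888 - V(-15, -14)*(-30/23 - 23/(-55)) = -3888 - (-14 + (½)*(-15)*(-14)²)*(-30/23 - 23/(-55)) = -3888 - (-14 + (½)*(-15)*196)*(-30*1/23 - 23*(-1/55)) = -3888 - (-14 - 1470)*(-30/23 + 23/55) = -3888 - (-1484)*(-1121)/1265 = -3888 - 1*1663564/1265 = -3888 - 1663564/1265 = -6581884/1265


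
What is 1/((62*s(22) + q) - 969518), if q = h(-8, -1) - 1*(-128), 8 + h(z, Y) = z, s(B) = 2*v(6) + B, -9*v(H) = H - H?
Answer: -1/968042 ≈ -1.0330e-6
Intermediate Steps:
v(H) = 0 (v(H) = -(H - H)/9 = -⅑*0 = 0)
s(B) = B (s(B) = 2*0 + B = 0 + B = B)
h(z, Y) = -8 + z
q = 112 (q = (-8 - 8) - 1*(-128) = -16 + 128 = 112)
1/((62*s(22) + q) - 969518) = 1/((62*22 + 112) - 969518) = 1/((1364 + 112) - 969518) = 1/(1476 - 969518) = 1/(-968042) = -1/968042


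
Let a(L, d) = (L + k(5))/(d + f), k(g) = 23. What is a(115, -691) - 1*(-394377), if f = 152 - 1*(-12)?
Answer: 207836541/527 ≈ 3.9438e+5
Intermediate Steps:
f = 164 (f = 152 + 12 = 164)
a(L, d) = (23 + L)/(164 + d) (a(L, d) = (L + 23)/(d + 164) = (23 + L)/(164 + d))
a(115, -691) - 1*(-394377) = (23 + 115)/(164 - 691) - 1*(-394377) = 138/(-527) + 394377 = -1/527*138 + 394377 = -138/527 + 394377 = 207836541/527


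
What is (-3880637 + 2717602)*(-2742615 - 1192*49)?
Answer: 3257687784805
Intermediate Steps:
(-3880637 + 2717602)*(-2742615 - 1192*49) = -1163035*(-2742615 - 58408) = -1163035*(-2801023) = 3257687784805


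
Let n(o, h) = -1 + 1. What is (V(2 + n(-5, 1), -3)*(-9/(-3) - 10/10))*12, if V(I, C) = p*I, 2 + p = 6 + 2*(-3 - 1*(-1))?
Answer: 0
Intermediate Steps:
n(o, h) = 0
p = 0 (p = -2 + (6 + 2*(-3 - 1*(-1))) = -2 + (6 + 2*(-3 + 1)) = -2 + (6 + 2*(-2)) = -2 + (6 - 4) = -2 + 2 = 0)
V(I, C) = 0 (V(I, C) = 0*I = 0)
(V(2 + n(-5, 1), -3)*(-9/(-3) - 10/10))*12 = (0*(-9/(-3) - 10/10))*12 = (0*(-9*(-1/3) - 10*1/10))*12 = (0*(3 - 1))*12 = (0*2)*12 = 0*12 = 0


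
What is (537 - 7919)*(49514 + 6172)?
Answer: -411074052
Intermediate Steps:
(537 - 7919)*(49514 + 6172) = -7382*55686 = -411074052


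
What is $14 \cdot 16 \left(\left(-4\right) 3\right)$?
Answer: $-2688$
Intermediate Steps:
$14 \cdot 16 \left(\left(-4\right) 3\right) = 224 \left(-12\right) = -2688$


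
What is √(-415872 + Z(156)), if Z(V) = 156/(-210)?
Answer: I*√509444110/35 ≈ 644.88*I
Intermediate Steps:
Z(V) = -26/35 (Z(V) = 156*(-1/210) = -26/35)
√(-415872 + Z(156)) = √(-415872 - 26/35) = √(-14555546/35) = I*√509444110/35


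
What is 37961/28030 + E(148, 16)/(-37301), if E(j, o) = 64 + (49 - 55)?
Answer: 1414357521/1045547030 ≈ 1.3527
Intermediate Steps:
E(j, o) = 58 (E(j, o) = 64 - 6 = 58)
37961/28030 + E(148, 16)/(-37301) = 37961/28030 + 58/(-37301) = 37961*(1/28030) + 58*(-1/37301) = 37961/28030 - 58/37301 = 1414357521/1045547030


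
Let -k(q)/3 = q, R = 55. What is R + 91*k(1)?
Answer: -218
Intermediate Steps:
k(q) = -3*q
R + 91*k(1) = 55 + 91*(-3*1) = 55 + 91*(-3) = 55 - 273 = -218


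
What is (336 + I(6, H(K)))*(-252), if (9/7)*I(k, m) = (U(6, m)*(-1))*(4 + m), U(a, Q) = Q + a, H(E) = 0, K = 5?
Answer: -79968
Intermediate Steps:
I(k, m) = 7*(-6 - m)*(4 + m)/9 (I(k, m) = 7*(((m + 6)*(-1))*(4 + m))/9 = 7*(((6 + m)*(-1))*(4 + m))/9 = 7*((-6 - m)*(4 + m))/9 = 7*(-6 - m)*(4 + m)/9)
(336 + I(6, H(K)))*(-252) = (336 - 7*(4 + 0)*(6 + 0)/9)*(-252) = (336 - 7/9*4*6)*(-252) = (336 - 56/3)*(-252) = (952/3)*(-252) = -79968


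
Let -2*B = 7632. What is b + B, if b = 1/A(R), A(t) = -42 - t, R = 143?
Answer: -705961/185 ≈ -3816.0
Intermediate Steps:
B = -3816 (B = -½*7632 = -3816)
b = -1/185 (b = 1/(-42 - 1*143) = 1/(-42 - 143) = 1/(-185) = -1/185 ≈ -0.0054054)
b + B = -1/185 - 3816 = -705961/185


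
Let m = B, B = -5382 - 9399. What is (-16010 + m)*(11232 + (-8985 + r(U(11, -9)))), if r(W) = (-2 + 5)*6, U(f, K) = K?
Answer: -69741615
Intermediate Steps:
B = -14781
r(W) = 18 (r(W) = 3*6 = 18)
m = -14781
(-16010 + m)*(11232 + (-8985 + r(U(11, -9)))) = (-16010 - 14781)*(11232 + (-8985 + 18)) = -30791*(11232 - 8967) = -30791*2265 = -69741615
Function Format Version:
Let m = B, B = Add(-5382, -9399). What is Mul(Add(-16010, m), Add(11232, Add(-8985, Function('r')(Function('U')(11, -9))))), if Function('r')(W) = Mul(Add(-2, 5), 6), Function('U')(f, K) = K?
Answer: -69741615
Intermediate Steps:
B = -14781
Function('r')(W) = 18 (Function('r')(W) = Mul(3, 6) = 18)
m = -14781
Mul(Add(-16010, m), Add(11232, Add(-8985, Function('r')(Function('U')(11, -9))))) = Mul(Add(-16010, -14781), Add(11232, Add(-8985, 18))) = Mul(-30791, Add(11232, -8967)) = Mul(-30791, 2265) = -69741615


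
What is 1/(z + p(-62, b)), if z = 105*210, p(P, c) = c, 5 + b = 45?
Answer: 1/22090 ≈ 4.5269e-5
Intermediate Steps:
b = 40 (b = -5 + 45 = 40)
z = 22050
1/(z + p(-62, b)) = 1/(22050 + 40) = 1/22090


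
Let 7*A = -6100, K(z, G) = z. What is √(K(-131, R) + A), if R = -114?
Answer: I*√49119/7 ≈ 31.661*I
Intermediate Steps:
A = -6100/7 (A = (⅐)*(-6100) = -6100/7 ≈ -871.43)
√(K(-131, R) + A) = √(-131 - 6100/7) = √(-7017/7) = I*√49119/7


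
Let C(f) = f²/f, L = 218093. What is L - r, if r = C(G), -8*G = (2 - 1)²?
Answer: 1744745/8 ≈ 2.1809e+5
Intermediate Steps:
G = -⅛ (G = -(2 - 1)²/8 = -⅛*1² = -⅛*1 = -⅛ ≈ -0.12500)
C(f) = f
r = -⅛ ≈ -0.12500
L - r = 218093 - 1*(-⅛) = 218093 + ⅛ = 1744745/8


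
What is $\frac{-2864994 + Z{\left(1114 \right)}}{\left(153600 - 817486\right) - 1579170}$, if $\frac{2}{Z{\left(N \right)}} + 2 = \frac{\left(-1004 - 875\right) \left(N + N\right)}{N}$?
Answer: $\frac{5386188721}{4216945280} \approx 1.2773$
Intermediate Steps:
$Z{\left(N \right)} = - \frac{1}{1880}$ ($Z{\left(N \right)} = \frac{2}{-2 + \frac{\left(-1004 - 875\right) \left(N + N\right)}{N}} = \frac{2}{-2 + \frac{\left(-1879\right) 2 N}{N}} = \frac{2}{-2 + \frac{\left(-3758\right) N}{N}} = \frac{2}{-2 - 3758} = \frac{2}{-3760} = 2 \left(- \frac{1}{3760}\right) = - \frac{1}{1880}$)
$\frac{-2864994 + Z{\left(1114 \right)}}{\left(153600 - 817486\right) - 1579170} = \frac{-2864994 - \frac{1}{1880}}{\left(153600 - 817486\right) - 1579170} = - \frac{5386188721}{1880 \left(-663886 - 1579170\right)} = - \frac{5386188721}{1880 \left(-2243056\right)} = \left(- \frac{5386188721}{1880}\right) \left(- \frac{1}{2243056}\right) = \frac{5386188721}{4216945280}$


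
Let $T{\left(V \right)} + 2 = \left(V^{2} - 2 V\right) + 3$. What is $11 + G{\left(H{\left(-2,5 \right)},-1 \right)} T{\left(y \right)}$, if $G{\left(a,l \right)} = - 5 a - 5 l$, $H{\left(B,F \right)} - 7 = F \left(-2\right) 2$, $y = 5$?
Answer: $1131$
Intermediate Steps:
$T{\left(V \right)} = 1 + V^{2} - 2 V$ ($T{\left(V \right)} = -2 + \left(\left(V^{2} - 2 V\right) + 3\right) = -2 + \left(3 + V^{2} - 2 V\right) = 1 + V^{2} - 2 V$)
$H{\left(B,F \right)} = 7 - 4 F$ ($H{\left(B,F \right)} = 7 + F \left(-2\right) 2 = 7 + - 2 F 2 = 7 - 4 F$)
$11 + G{\left(H{\left(-2,5 \right)},-1 \right)} T{\left(y \right)} = 11 + \left(- 5 \left(7 - 20\right) - -5\right) \left(1 + 5^{2} - 10\right) = 11 + \left(- 5 \left(7 - 20\right) + 5\right) \left(1 + 25 - 10\right) = 11 + \left(\left(-5\right) \left(-13\right) + 5\right) 16 = 11 + \left(65 + 5\right) 16 = 11 + 70 \cdot 16 = 11 + 1120 = 1131$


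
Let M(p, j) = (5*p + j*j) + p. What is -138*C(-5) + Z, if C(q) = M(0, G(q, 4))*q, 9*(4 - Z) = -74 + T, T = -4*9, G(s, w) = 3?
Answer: 56036/9 ≈ 6226.2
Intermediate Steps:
M(p, j) = j² + 6*p (M(p, j) = (5*p + j²) + p = (j² + 5*p) + p = j² + 6*p)
T = -36
Z = 146/9 (Z = 4 - (-74 - 36)/9 = 4 - ⅑*(-110) = 4 + 110/9 = 146/9 ≈ 16.222)
C(q) = 9*q (C(q) = (3² + 6*0)*q = (9 + 0)*q = 9*q)
-138*C(-5) + Z = -1242*(-5) + 146/9 = -138*(-45) + 146/9 = 6210 + 146/9 = 56036/9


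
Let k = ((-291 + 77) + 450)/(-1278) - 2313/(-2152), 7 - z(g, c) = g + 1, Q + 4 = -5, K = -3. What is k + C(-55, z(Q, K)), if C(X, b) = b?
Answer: 21850991/1375128 ≈ 15.890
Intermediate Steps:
Q = -9 (Q = -4 - 5 = -9)
z(g, c) = 6 - g (z(g, c) = 7 - (g + 1) = 7 - (1 + g) = 7 + (-1 - g) = 6 - g)
k = 1224071/1375128 (k = (-214 + 450)*(-1/1278) - 2313*(-1/2152) = 236*(-1/1278) + 2313/2152 = -118/639 + 2313/2152 = 1224071/1375128 ≈ 0.89015)
k + C(-55, z(Q, K)) = 1224071/1375128 + (6 - 1*(-9)) = 1224071/1375128 + (6 + 9) = 1224071/1375128 + 15 = 21850991/1375128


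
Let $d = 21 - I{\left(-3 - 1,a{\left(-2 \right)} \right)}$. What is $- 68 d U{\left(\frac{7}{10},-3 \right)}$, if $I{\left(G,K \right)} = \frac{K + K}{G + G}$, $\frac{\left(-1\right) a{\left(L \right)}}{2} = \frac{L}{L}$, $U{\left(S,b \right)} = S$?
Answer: $- \frac{4879}{5} \approx -975.8$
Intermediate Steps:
$a{\left(L \right)} = -2$ ($a{\left(L \right)} = - 2 \frac{L}{L} = \left(-2\right) 1 = -2$)
$I{\left(G,K \right)} = \frac{K}{G}$ ($I{\left(G,K \right)} = \frac{2 K}{2 G} = 2 K \frac{1}{2 G} = \frac{K}{G}$)
$d = \frac{41}{2}$ ($d = 21 - - \frac{2}{-3 - 1} = 21 - - \frac{2}{-4} = 21 - \left(-2\right) \left(- \frac{1}{4}\right) = 21 - \frac{1}{2} = \frac{41}{2} \approx 20.5$)
$- 68 d U{\left(\frac{7}{10},-3 \right)} = \left(-68\right) \frac{41}{2} \cdot \frac{7}{10} = - 1394 \cdot 7 \cdot \frac{1}{10} = \left(-1394\right) \frac{7}{10} = - \frac{4879}{5}$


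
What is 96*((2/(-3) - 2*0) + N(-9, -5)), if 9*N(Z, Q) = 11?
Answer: 160/3 ≈ 53.333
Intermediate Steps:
N(Z, Q) = 11/9 (N(Z, Q) = (⅑)*11 = 11/9)
96*((2/(-3) - 2*0) + N(-9, -5)) = 96*((2/(-3) - 2*0) + 11/9) = 96*((2*(-⅓) + 0) + 11/9) = 96*((-⅔ + 0) + 11/9) = 96*(-⅔ + 11/9) = 96*(5/9) = 160/3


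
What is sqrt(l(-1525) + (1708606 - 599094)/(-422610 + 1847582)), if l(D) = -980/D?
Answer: sqrt(16778794145122570)/108654115 ≈ 1.1922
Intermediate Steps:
sqrt(l(-1525) + (1708606 - 599094)/(-422610 + 1847582)) = sqrt(-980/(-1525) + (1708606 - 599094)/(-422610 + 1847582)) = sqrt(-980*(-1/1525) + 1109512/1424972) = sqrt(196/305 + 1109512*(1/1424972)) = sqrt(196/305 + 277378/356243) = sqrt(154423918/108654115) = sqrt(16778794145122570)/108654115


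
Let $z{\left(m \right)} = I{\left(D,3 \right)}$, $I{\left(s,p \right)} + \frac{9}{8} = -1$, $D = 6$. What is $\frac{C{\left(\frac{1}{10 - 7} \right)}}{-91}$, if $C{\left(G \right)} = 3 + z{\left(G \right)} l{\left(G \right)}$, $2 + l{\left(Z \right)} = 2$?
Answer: $- \frac{3}{91} \approx -0.032967$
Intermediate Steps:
$I{\left(s,p \right)} = - \frac{17}{8}$ ($I{\left(s,p \right)} = - \frac{9}{8} - 1 = - \frac{17}{8}$)
$l{\left(Z \right)} = 0$ ($l{\left(Z \right)} = -2 + 2 = 0$)
$z{\left(m \right)} = - \frac{17}{8}$
$C{\left(G \right)} = 3$ ($C{\left(G \right)} = 3 - 0 = 3 + 0 = 3$)
$\frac{C{\left(\frac{1}{10 - 7} \right)}}{-91} = \frac{1}{-91} \cdot 3 = \left(- \frac{1}{91}\right) 3 = - \frac{3}{91}$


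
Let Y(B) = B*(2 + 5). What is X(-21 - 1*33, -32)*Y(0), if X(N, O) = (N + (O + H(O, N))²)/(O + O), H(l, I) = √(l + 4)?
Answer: 0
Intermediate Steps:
Y(B) = 7*B (Y(B) = B*7 = 7*B)
H(l, I) = √(4 + l)
X(N, O) = (N + (O + √(4 + O))²)/(2*O) (X(N, O) = (N + (O + √(4 + O))²)/(O + O) = (N + (O + √(4 + O))²)/((2*O)) = (N + (O + √(4 + O))²)*(1/(2*O)) = (N + (O + √(4 + O))²)/(2*O))
X(-21 - 1*33, -32)*Y(0) = ((½)*((-21 - 1*33) + (-32 + √(4 - 32))²)/(-32))*(7*0) = ((½)*(-1/32)*((-21 - 33) + (-32 + √(-28))²))*0 = ((½)*(-1/32)*(-54 + (-32 + 2*I*√7)²))*0 = (27/32 - (-32 + 2*I*√7)²/64)*0 = 0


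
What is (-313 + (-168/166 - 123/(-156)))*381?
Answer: -515063613/4316 ≈ -1.1934e+5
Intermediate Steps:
(-313 + (-168/166 - 123/(-156)))*381 = (-313 + (-168*1/166 - 123*(-1/156)))*381 = (-313 + (-84/83 + 41/52))*381 = (-313 - 965/4316)*381 = -1351873/4316*381 = -515063613/4316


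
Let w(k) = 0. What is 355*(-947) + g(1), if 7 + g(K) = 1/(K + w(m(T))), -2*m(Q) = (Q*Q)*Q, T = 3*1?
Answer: -336191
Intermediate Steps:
T = 3
m(Q) = -Q³/2 (m(Q) = -Q*Q*Q/2 = -Q²*Q/2 = -Q³/2)
g(K) = -7 + 1/K (g(K) = -7 + 1/(K + 0) = -7 + 1/K)
355*(-947) + g(1) = 355*(-947) + (-7 + 1/1) = -336185 + (-7 + 1) = -336185 - 6 = -336191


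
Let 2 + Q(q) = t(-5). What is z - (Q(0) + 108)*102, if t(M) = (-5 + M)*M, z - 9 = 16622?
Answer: 719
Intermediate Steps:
z = 16631 (z = 9 + 16622 = 16631)
t(M) = M*(-5 + M)
Q(q) = 48 (Q(q) = -2 - 5*(-5 - 5) = -2 - 5*(-10) = -2 + 50 = 48)
z - (Q(0) + 108)*102 = 16631 - (48 + 108)*102 = 16631 - 156*102 = 16631 - 1*15912 = 16631 - 15912 = 719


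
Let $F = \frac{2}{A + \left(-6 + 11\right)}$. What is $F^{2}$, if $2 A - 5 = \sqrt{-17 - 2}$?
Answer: $\frac{16}{\left(15 + i \sqrt{19}\right)^{2}} \approx 0.055361 - 0.035143 i$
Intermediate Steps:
$A = \frac{5}{2} + \frac{i \sqrt{19}}{2}$ ($A = \frac{5}{2} + \frac{\sqrt{-17 - 2}}{2} = \frac{5}{2} + \frac{\sqrt{-19}}{2} = \frac{5}{2} + \frac{i \sqrt{19}}{2} \approx 2.5 + 2.1795 i$)
$F = \frac{2}{\frac{15}{2} + \frac{i \sqrt{19}}{2}}$ ($F = \frac{2}{\left(\frac{5}{2} + \frac{i \sqrt{19}}{2}\right) + \left(-6 + 11\right)} = \frac{2}{\left(\frac{5}{2} + \frac{i \sqrt{19}}{2}\right) + 5} = \frac{2}{\frac{15}{2} + \frac{i \sqrt{19}}{2}} \approx 0.2459 - 0.071457 i$)
$F^{2} = \left(\frac{15}{61} - \frac{i \sqrt{19}}{61}\right)^{2}$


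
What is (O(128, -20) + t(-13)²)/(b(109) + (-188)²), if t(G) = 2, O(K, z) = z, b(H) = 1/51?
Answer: -816/1802545 ≈ -0.00045269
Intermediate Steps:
b(H) = 1/51
(O(128, -20) + t(-13)²)/(b(109) + (-188)²) = (-20 + 2²)/(1/51 + (-188)²) = (-20 + 4)/(1/51 + 35344) = -16/1802545/51 = -16*51/1802545 = -816/1802545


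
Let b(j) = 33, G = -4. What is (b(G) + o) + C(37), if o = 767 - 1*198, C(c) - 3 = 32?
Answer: 637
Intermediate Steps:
C(c) = 35 (C(c) = 3 + 32 = 35)
o = 569 (o = 767 - 198 = 569)
(b(G) + o) + C(37) = (33 + 569) + 35 = 602 + 35 = 637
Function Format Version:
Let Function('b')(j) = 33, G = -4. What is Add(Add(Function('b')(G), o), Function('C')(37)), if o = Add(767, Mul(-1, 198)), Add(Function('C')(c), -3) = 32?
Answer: 637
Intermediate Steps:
Function('C')(c) = 35 (Function('C')(c) = Add(3, 32) = 35)
o = 569 (o = Add(767, -198) = 569)
Add(Add(Function('b')(G), o), Function('C')(37)) = Add(Add(33, 569), 35) = Add(602, 35) = 637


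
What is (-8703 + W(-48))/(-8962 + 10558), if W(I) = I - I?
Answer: -2901/532 ≈ -5.4530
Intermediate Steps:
W(I) = 0
(-8703 + W(-48))/(-8962 + 10558) = (-8703 + 0)/(-8962 + 10558) = -8703/1596 = -8703*1/1596 = -2901/532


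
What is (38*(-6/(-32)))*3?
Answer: 171/8 ≈ 21.375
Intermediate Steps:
(38*(-6/(-32)))*3 = (38*(-6*(-1/32)))*3 = (38*(3/16))*3 = (57/8)*3 = 171/8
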